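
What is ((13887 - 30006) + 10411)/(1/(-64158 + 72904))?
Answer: -49922168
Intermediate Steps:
((13887 - 30006) + 10411)/(1/(-64158 + 72904)) = (-16119 + 10411)/(1/8746) = -5708/1/8746 = -5708*8746 = -49922168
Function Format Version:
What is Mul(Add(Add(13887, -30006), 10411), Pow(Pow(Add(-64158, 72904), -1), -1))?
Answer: -49922168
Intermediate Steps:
Mul(Add(Add(13887, -30006), 10411), Pow(Pow(Add(-64158, 72904), -1), -1)) = Mul(Add(-16119, 10411), Pow(Pow(8746, -1), -1)) = Mul(-5708, Pow(Rational(1, 8746), -1)) = Mul(-5708, 8746) = -49922168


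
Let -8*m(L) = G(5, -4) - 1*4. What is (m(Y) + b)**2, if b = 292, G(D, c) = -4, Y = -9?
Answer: 85849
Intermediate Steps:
m(L) = 1 (m(L) = -(-4 - 1*4)/8 = -(-4 - 4)/8 = -1/8*(-8) = 1)
(m(Y) + b)**2 = (1 + 292)**2 = 293**2 = 85849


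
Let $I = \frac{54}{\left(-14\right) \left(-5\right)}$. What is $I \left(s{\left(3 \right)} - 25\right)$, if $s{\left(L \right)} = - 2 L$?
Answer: $- \frac{837}{35} \approx -23.914$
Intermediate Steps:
$I = \frac{27}{35}$ ($I = \frac{54}{70} = 54 \cdot \frac{1}{70} = \frac{27}{35} \approx 0.77143$)
$I \left(s{\left(3 \right)} - 25\right) = \frac{27 \left(\left(-2\right) 3 - 25\right)}{35} = \frac{27 \left(-6 - 25\right)}{35} = \frac{27}{35} \left(-31\right) = - \frac{837}{35}$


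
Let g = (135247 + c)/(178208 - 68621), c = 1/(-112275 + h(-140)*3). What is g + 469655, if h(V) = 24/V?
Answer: 202251721533029641/430637787441 ≈ 4.6966e+5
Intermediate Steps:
c = -35/3929643 (c = 1/(-112275 + (24/(-140))*3) = 1/(-112275 + (24*(-1/140))*3) = 1/(-112275 - 6/35*3) = 1/(-112275 - 18/35) = 1/(-3929643/35) = -35/3929643 ≈ -8.9067e-6)
g = 531472426786/430637787441 (g = (135247 - 35/3929643)/(178208 - 68621) = (531472426786/3929643)/109587 = (531472426786/3929643)*(1/109587) = 531472426786/430637787441 ≈ 1.2342)
g + 469655 = 531472426786/430637787441 + 469655 = 202251721533029641/430637787441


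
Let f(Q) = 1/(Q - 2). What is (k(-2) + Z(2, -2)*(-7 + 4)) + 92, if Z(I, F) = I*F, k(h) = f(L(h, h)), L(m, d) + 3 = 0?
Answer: 519/5 ≈ 103.80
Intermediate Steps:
L(m, d) = -3 (L(m, d) = -3 + 0 = -3)
f(Q) = 1/(-2 + Q)
k(h) = -1/5 (k(h) = 1/(-2 - 3) = 1/(-5) = -1/5)
Z(I, F) = F*I
(k(-2) + Z(2, -2)*(-7 + 4)) + 92 = (-1/5 + (-2*2)*(-7 + 4)) + 92 = (-1/5 - 4*(-3)) + 92 = (-1/5 + 12) + 92 = 59/5 + 92 = 519/5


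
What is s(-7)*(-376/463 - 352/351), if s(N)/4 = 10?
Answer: -11798080/162513 ≈ -72.598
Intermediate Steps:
s(N) = 40 (s(N) = 4*10 = 40)
s(-7)*(-376/463 - 352/351) = 40*(-376/463 - 352/351) = 40*(-294952/162513) = -11798080/162513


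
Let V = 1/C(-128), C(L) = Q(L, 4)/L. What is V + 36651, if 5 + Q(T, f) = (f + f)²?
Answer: 2162281/59 ≈ 36649.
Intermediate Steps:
Q(T, f) = -5 + 4*f² (Q(T, f) = -5 + (f + f)² = -5 + (2*f)² = -5 + 4*f²)
C(L) = 59/L (C(L) = (-5 + 4*4²)/L = (-5 + 4*16)/L = (-5 + 64)/L = 59/L)
V = -128/59 (V = 1/(59/(-128)) = 1/(59*(-1/128)) = 1/(-59/128) = -128/59 ≈ -2.1695)
V + 36651 = -128/59 + 36651 = 2162281/59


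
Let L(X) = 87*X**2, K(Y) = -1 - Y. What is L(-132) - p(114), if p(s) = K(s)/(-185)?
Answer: 56087833/37 ≈ 1.5159e+6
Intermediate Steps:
p(s) = 1/185 + s/185 (p(s) = (-1 - s)/(-185) = (-1 - s)*(-1/185) = 1/185 + s/185)
L(-132) - p(114) = 87*(-132)**2 - (1/185 + (1/185)*114) = 87*17424 - (1/185 + 114/185) = 1515888 - 1*23/37 = 1515888 - 23/37 = 56087833/37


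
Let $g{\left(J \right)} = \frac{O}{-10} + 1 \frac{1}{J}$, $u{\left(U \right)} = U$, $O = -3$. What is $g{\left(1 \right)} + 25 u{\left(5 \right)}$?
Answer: $\frac{1263}{10} \approx 126.3$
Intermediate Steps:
$g{\left(J \right)} = \frac{3}{10} + \frac{1}{J}$ ($g{\left(J \right)} = - \frac{3}{-10} + 1 \frac{1}{J} = \left(-3\right) \left(- \frac{1}{10}\right) + \frac{1}{J} = \frac{3}{10} + \frac{1}{J}$)
$g{\left(1 \right)} + 25 u{\left(5 \right)} = \left(\frac{3}{10} + 1^{-1}\right) + 25 \cdot 5 = \left(\frac{3}{10} + 1\right) + 125 = \frac{13}{10} + 125 = \frac{1263}{10}$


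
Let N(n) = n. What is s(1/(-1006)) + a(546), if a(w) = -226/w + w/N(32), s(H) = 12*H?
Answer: 36552455/2197104 ≈ 16.637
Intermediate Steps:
a(w) = -226/w + w/32
s(1/(-1006)) + a(546) = 12/(-1006) + (-226/546 + (1/32)*546) = 12*(-1/1006) + (-226*1/546 + 273/16) = -6/503 + (-113/273 + 273/16) = -6/503 + 72721/4368 = 36552455/2197104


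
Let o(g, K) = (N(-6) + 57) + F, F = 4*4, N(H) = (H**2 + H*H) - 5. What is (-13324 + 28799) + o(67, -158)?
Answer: 15615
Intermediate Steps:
N(H) = -5 + 2*H**2 (N(H) = (H**2 + H**2) - 5 = 2*H**2 - 5 = -5 + 2*H**2)
F = 16
o(g, K) = 140 (o(g, K) = ((-5 + 2*(-6)**2) + 57) + 16 = ((-5 + 2*36) + 57) + 16 = ((-5 + 72) + 57) + 16 = (67 + 57) + 16 = 124 + 16 = 140)
(-13324 + 28799) + o(67, -158) = (-13324 + 28799) + 140 = 15475 + 140 = 15615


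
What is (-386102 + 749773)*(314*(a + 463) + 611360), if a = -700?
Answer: 195270234082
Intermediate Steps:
(-386102 + 749773)*(314*(a + 463) + 611360) = (-386102 + 749773)*(314*(-700 + 463) + 611360) = 363671*(314*(-237) + 611360) = 363671*(-74418 + 611360) = 363671*536942 = 195270234082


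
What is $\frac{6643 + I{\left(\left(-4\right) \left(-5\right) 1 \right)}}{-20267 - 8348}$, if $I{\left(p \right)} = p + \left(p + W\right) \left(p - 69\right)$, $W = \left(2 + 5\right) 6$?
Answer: $- \frac{725}{5723} \approx -0.12668$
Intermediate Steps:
$W = 42$ ($W = 7 \cdot 6 = 42$)
$I{\left(p \right)} = p + \left(-69 + p\right) \left(42 + p\right)$ ($I{\left(p \right)} = p + \left(p + 42\right) \left(p - 69\right) = p + \left(42 + p\right) \left(-69 + p\right) = p + \left(-69 + p\right) \left(42 + p\right)$)
$\frac{6643 + I{\left(\left(-4\right) \left(-5\right) 1 \right)}}{-20267 - 8348} = \frac{6643 - \left(2898 - 400 + 26 \left(\left(-4\right) \left(-5\right)\right) 1\right)}{-20267 - 8348} = \frac{6643 - \left(2898 - 400 + 26 \cdot 20 \cdot 1\right)}{-28615} = \left(6643 - \left(3418 - 400\right)\right) \left(- \frac{1}{28615}\right) = \left(6643 - 3018\right) \left(- \frac{1}{28615}\right) = 3625 \left(- \frac{1}{28615}\right) = - \frac{725}{5723}$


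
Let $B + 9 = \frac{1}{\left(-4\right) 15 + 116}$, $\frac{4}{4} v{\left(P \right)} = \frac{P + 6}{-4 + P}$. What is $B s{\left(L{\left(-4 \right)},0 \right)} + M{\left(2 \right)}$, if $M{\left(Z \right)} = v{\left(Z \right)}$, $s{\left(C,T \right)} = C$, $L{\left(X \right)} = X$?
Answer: $\frac{447}{14} \approx 31.929$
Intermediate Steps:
$v{\left(P \right)} = \frac{6 + P}{-4 + P}$ ($v{\left(P \right)} = \frac{P + 6}{-4 + P} = \frac{6 + P}{-4 + P}$)
$B = - \frac{503}{56}$ ($B = -9 + \frac{1}{\left(-4\right) 15 + 116} = -9 + \frac{1}{-60 + 116} = -9 + \frac{1}{56} = - \frac{503}{56} \approx -8.9821$)
$M{\left(Z \right)} = \frac{6 + Z}{-4 + Z}$
$B s{\left(L{\left(-4 \right)},0 \right)} + M{\left(2 \right)} = \left(- \frac{503}{56}\right) \left(-4\right) + \frac{6 + 2}{-4 + 2} = \frac{503}{14} + \frac{1}{-2} \cdot 8 = \frac{503}{14} - 4 = \frac{447}{14}$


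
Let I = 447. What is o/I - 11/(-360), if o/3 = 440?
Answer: 160039/53640 ≈ 2.9836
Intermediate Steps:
o = 1320 (o = 3*440 = 1320)
o/I - 11/(-360) = 1320/447 - 11/(-360) = 1320*(1/447) - 11*(-1/360) = 440/149 + 11/360 = 160039/53640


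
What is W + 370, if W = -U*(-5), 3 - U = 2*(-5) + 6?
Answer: 405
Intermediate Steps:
U = 7 (U = 3 - (2*(-5) + 6) = 3 - (-10 + 6) = 3 - 1*(-4) = 3 + 4 = 7)
W = 35 (W = -1*7*(-5) = -7*(-5) = 35)
W + 370 = 35 + 370 = 405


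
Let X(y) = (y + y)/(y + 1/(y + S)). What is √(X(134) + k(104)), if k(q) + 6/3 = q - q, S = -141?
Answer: √1874/937 ≈ 0.046200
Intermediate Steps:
k(q) = -2 (k(q) = -2 + (q - q) = -2 + 0 = -2)
X(y) = 2*y/(y + 1/(-141 + y)) (X(y) = (y + y)/(y + 1/(y - 141)) = (2*y)/(y + 1/(-141 + y)) = 2*y/(y + 1/(-141 + y)))
√(X(134) + k(104)) = √(2*134*(-141 + 134)/(1 + 134² - 141*134) - 2) = √(2*134*(-7)/(1 + 17956 - 18894) - 2) = √(2*134*(-7)/(-937) - 2) = √(2*134*(-1/937)*(-7) - 2) = √(1876/937 - 2) = √(2/937) = √1874/937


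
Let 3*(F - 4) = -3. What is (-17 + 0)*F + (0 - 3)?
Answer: -54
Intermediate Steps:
F = 3 (F = 4 + (⅓)*(-3) = 4 - 1 = 3)
(-17 + 0)*F + (0 - 3) = (-17 + 0)*3 + (0 - 3) = -17*3 - 3 = -51 - 3 = -54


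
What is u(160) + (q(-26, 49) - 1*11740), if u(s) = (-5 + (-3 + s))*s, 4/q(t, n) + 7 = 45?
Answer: 239022/19 ≈ 12580.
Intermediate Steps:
q(t, n) = 2/19 (q(t, n) = 4/(-7 + 45) = 4/38 = 4*(1/38) = 2/19)
u(s) = s*(-8 + s) (u(s) = (-8 + s)*s = s*(-8 + s))
u(160) + (q(-26, 49) - 1*11740) = 160*(-8 + 160) + (2/19 - 1*11740) = 160*152 + (2/19 - 11740) = 24320 - 223058/19 = 239022/19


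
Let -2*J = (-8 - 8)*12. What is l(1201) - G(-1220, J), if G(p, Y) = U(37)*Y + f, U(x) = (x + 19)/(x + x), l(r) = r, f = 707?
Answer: 15590/37 ≈ 421.35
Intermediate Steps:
U(x) = (19 + x)/(2*x) (U(x) = (19 + x)/((2*x)) = (19 + x)*(1/(2*x)) = (19 + x)/(2*x))
J = 96 (J = -(-8 - 8)*12/2 = -(-8)*12 = -½*(-192) = 96)
G(p, Y) = 707 + 28*Y/37 (G(p, Y) = ((½)*(19 + 37)/37)*Y + 707 = ((½)*(1/37)*56)*Y + 707 = 28*Y/37 + 707 = 707 + 28*Y/37)
l(1201) - G(-1220, J) = 1201 - (707 + (28/37)*96) = 1201 - (707 + 2688/37) = 1201 - 1*28847/37 = 1201 - 28847/37 = 15590/37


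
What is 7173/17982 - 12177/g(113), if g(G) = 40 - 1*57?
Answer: 24343195/33966 ≈ 716.69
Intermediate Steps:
g(G) = -17 (g(G) = 40 - 57 = -17)
7173/17982 - 12177/g(113) = 7173/17982 - 12177/(-17) = 7173*(1/17982) - 12177*(-1/17) = 797/1998 + 12177/17 = 24343195/33966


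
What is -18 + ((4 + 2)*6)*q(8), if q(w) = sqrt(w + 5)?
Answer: -18 + 36*sqrt(13) ≈ 111.80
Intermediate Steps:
q(w) = sqrt(5 + w)
-18 + ((4 + 2)*6)*q(8) = -18 + ((4 + 2)*6)*sqrt(5 + 8) = -18 + (6*6)*sqrt(13) = -18 + 36*sqrt(13)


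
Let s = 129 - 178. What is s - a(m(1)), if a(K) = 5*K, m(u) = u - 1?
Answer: -49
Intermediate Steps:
m(u) = -1 + u
s = -49
s - a(m(1)) = -49 - 5*(-1 + 1) = -49 - 5*0 = -49 - 1*0 = -49 + 0 = -49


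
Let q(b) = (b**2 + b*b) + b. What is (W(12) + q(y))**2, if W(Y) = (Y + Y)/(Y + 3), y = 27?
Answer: 55249489/25 ≈ 2.2100e+6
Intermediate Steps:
W(Y) = 2*Y/(3 + Y) (W(Y) = (2*Y)/(3 + Y) = 2*Y/(3 + Y))
q(b) = b + 2*b**2 (q(b) = (b**2 + b**2) + b = 2*b**2 + b = b + 2*b**2)
(W(12) + q(y))**2 = (2*12/(3 + 12) + 27*(1 + 2*27))**2 = (2*12/15 + 27*(1 + 54))**2 = (2*12*(1/15) + 27*55)**2 = (8/5 + 1485)**2 = (7433/5)**2 = 55249489/25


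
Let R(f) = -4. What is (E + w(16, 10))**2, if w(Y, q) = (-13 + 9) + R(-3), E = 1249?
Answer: 1540081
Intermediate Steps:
w(Y, q) = -8 (w(Y, q) = (-13 + 9) - 4 = -4 - 4 = -8)
(E + w(16, 10))**2 = (1249 - 8)**2 = 1241**2 = 1540081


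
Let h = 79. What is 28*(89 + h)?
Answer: 4704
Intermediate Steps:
28*(89 + h) = 28*(89 + 79) = 28*168 = 4704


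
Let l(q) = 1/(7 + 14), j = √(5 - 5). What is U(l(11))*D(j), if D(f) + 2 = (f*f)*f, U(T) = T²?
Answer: -2/441 ≈ -0.0045351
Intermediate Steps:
j = 0 (j = √0 = 0)
l(q) = 1/21
D(f) = -2 + f³ (D(f) = -2 + (f*f)*f = -2 + f²*f = -2 + f³)
U(l(11))*D(j) = (1/21)²*(-2 + 0³) = (-2 + 0)/441 = (1/441)*(-2) = -2/441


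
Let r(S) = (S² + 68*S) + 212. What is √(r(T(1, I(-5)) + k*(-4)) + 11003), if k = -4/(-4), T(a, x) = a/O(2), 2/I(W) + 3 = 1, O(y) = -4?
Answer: √175105/4 ≈ 104.61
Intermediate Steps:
I(W) = -1 (I(W) = 2/(-3 + 1) = 2/(-2) = 2*(-½) = -1)
T(a, x) = -a/4 (T(a, x) = a/(-4) = a*(-¼) = -a/4)
k = 1 (k = -4*(-¼) = 1)
r(S) = 212 + S² + 68*S
√(r(T(1, I(-5)) + k*(-4)) + 11003) = √((212 + (-¼*1 + 1*(-4))² + 68*(-¼*1 + 1*(-4))) + 11003) = √((212 + (-¼ - 4)² + 68*(-¼ - 4)) + 11003) = √((212 + (-17/4)² + 68*(-17/4)) + 11003) = √((212 + 289/16 - 289) + 11003) = √(-943/16 + 11003) = √(175105/16) = √175105/4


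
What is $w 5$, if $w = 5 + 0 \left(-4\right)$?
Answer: $25$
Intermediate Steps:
$w = 5$ ($w = 5 + 0 = 5$)
$w 5 = 5 \cdot 5 = 25$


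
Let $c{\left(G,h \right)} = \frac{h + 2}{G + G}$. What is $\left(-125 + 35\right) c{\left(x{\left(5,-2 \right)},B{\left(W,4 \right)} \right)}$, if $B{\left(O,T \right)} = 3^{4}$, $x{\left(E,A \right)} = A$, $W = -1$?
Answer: $\frac{3735}{2} \approx 1867.5$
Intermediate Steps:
$B{\left(O,T \right)} = 81$
$c{\left(G,h \right)} = \frac{2 + h}{2 G}$
$\left(-125 + 35\right) c{\left(x{\left(5,-2 \right)},B{\left(W,4 \right)} \right)} = \left(-125 + 35\right) \frac{2 + 81}{2 \left(-2\right)} = - 90 \cdot \frac{1}{2} \left(- \frac{1}{2}\right) 83 = \left(-90\right) \left(- \frac{83}{4}\right) = \frac{3735}{2}$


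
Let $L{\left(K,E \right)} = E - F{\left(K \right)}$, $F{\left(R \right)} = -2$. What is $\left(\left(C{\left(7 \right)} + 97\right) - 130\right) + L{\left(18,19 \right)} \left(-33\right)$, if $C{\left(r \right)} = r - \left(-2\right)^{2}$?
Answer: $-723$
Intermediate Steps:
$L{\left(K,E \right)} = 2 + E$ ($L{\left(K,E \right)} = E - -2 = E + 2 = 2 + E$)
$C{\left(r \right)} = -4 + r$ ($C{\left(r \right)} = r - 4 = -4 + r$)
$\left(\left(C{\left(7 \right)} + 97\right) - 130\right) + L{\left(18,19 \right)} \left(-33\right) = \left(\left(\left(-4 + 7\right) + 97\right) - 130\right) + \left(2 + 19\right) \left(-33\right) = \left(\left(3 + 97\right) - 130\right) + 21 \left(-33\right) = \left(100 - 130\right) - 693 = -30 - 693 = -723$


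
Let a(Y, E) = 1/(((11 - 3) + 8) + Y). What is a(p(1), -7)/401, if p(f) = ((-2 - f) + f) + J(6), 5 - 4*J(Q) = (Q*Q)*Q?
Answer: -4/62155 ≈ -6.4355e-5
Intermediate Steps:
J(Q) = 5/4 - Q³/4 (J(Q) = 5/4 - Q*Q*Q/4 = 5/4 - Q²*Q/4 = 5/4 - Q³/4)
p(f) = -219/4 (p(f) = ((-2 - f) + f) + (5/4 - ¼*6³) = -2 + (5/4 - ¼*216) = -2 + (5/4 - 54) = -2 - 211/4 = -219/4)
a(Y, E) = 1/(16 + Y) (a(Y, E) = 1/((8 + 8) + Y) = 1/(16 + Y))
a(p(1), -7)/401 = 1/((16 - 219/4)*401) = (1/401)/(-155/4) = -4/155*1/401 = -4/62155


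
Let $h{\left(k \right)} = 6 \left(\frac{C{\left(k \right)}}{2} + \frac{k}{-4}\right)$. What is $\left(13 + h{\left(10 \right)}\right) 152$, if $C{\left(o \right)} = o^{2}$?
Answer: $45296$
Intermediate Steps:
$h{\left(k \right)} = 3 k^{2} - \frac{3 k}{2}$ ($h{\left(k \right)} = 6 \left(\frac{k^{2}}{2} + \frac{k}{-4}\right) = 6 \left(k^{2} \cdot \frac{1}{2} + k \left(- \frac{1}{4}\right)\right) = 6 \left(\frac{k^{2}}{2} - \frac{k}{4}\right) = 3 k^{2} - \frac{3 k}{2}$)
$\left(13 + h{\left(10 \right)}\right) 152 = \left(13 + \frac{3}{2} \cdot 10 \left(-1 + 2 \cdot 10\right)\right) 152 = \left(13 + \frac{3}{2} \cdot 10 \left(-1 + 20\right)\right) 152 = \left(13 + \frac{3}{2} \cdot 10 \cdot 19\right) 152 = \left(13 + 285\right) 152 = 298 \cdot 152 = 45296$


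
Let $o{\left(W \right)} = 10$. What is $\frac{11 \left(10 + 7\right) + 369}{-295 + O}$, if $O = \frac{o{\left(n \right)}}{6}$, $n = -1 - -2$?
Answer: $- \frac{417}{220} \approx -1.8955$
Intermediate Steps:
$n = 1$ ($n = -1 + 2 = 1$)
$O = \frac{5}{3}$ ($O = \frac{10}{6} = 10 \cdot \frac{1}{6} = \frac{5}{3} \approx 1.6667$)
$\frac{11 \left(10 + 7\right) + 369}{-295 + O} = \frac{11 \left(10 + 7\right) + 369}{-295 + \frac{5}{3}} = \frac{11 \cdot 17 + 369}{- \frac{880}{3}} = \left(187 + 369\right) \left(- \frac{3}{880}\right) = 556 \left(- \frac{3}{880}\right) = - \frac{417}{220}$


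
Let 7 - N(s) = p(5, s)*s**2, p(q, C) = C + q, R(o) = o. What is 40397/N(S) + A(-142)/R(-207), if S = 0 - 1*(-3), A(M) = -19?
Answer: -8360944/13455 ≈ -621.40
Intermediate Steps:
S = 3 (S = 0 + 3 = 3)
N(s) = 7 - s**2*(5 + s) (N(s) = 7 - (s + 5)*s**2 = 7 - (5 + s)*s**2 = 7 - s**2*(5 + s))
40397/N(S) + A(-142)/R(-207) = 40397/(7 - 1*3**2*(5 + 3)) - 19/(-207) = 40397/(7 - 1*9*8) - 19*(-1/207) = 40397/(7 - 72) + 19/207 = 40397/(-65) + 19/207 = 40397*(-1/65) + 19/207 = -40397/65 + 19/207 = -8360944/13455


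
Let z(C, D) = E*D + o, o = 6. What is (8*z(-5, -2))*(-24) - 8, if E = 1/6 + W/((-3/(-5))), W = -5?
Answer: -4296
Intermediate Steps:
E = -49/6 (E = 1/6 - 5/((-3/(-5))) = 1*(1/6) - 5/((-3*(-1/5))) = 1/6 - 5/3/5 = 1/6 - 5*5/3 = 1/6 - 25/3 = -49/6 ≈ -8.1667)
z(C, D) = 6 - 49*D/6 (z(C, D) = -49*D/6 + 6 = 6 - 49*D/6)
(8*z(-5, -2))*(-24) - 8 = (8*(6 - 49/6*(-2)))*(-24) - 8 = (8*(6 + 49/3))*(-24) - 8 = (8*(67/3))*(-24) - 8 = (536/3)*(-24) - 8 = -4288 - 8 = -4296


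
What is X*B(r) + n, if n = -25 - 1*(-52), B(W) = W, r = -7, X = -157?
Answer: 1126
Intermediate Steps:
n = 27 (n = -25 + 52 = 27)
X*B(r) + n = -157*(-7) + 27 = 1099 + 27 = 1126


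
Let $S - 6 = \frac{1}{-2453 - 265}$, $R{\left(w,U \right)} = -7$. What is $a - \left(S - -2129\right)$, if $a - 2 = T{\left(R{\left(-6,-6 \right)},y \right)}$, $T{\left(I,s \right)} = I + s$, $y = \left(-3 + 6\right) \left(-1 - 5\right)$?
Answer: $- \frac{5865443}{2718} \approx -2158.0$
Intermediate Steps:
$S = \frac{16307}{2718}$ ($S = 6 + \frac{1}{-2453 - 265} = 6 + \frac{1}{-2718} = 6 - \frac{1}{2718} = \frac{16307}{2718} \approx 5.9996$)
$y = -18$ ($y = 3 \left(-1 - 5\right) = 3 \left(-6\right) = -18$)
$a = -23$ ($a = 2 - 25 = -23$)
$a - \left(S - -2129\right) = -23 - \left(\frac{16307}{2718} - -2129\right) = -23 - \left(\frac{16307}{2718} + 2129\right) = -23 - \frac{5802929}{2718} = - \frac{5865443}{2718}$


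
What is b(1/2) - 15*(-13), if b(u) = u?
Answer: 391/2 ≈ 195.50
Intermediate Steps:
b(1/2) - 15*(-13) = 1/2 - 15*(-13) = ½ + 195 = 391/2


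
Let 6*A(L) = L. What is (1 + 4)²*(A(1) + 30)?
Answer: 4525/6 ≈ 754.17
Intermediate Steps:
A(L) = L/6
(1 + 4)²*(A(1) + 30) = (1 + 4)²*((⅙)*1 + 30) = 5²*(⅙ + 30) = 25*(181/6) = 4525/6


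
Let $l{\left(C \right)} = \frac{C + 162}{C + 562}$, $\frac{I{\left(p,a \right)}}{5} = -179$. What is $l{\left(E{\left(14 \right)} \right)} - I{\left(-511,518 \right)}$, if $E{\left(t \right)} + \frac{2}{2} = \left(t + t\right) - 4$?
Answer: $\frac{104752}{117} \approx 895.32$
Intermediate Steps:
$I{\left(p,a \right)} = -895$ ($I{\left(p,a \right)} = 5 \left(-179\right) = -895$)
$E{\left(t \right)} = -5 + 2 t$ ($E{\left(t \right)} = -1 + \left(\left(t + t\right) - 4\right) = -1 + \left(2 t - 4\right) = -1 + \left(-4 + 2 t\right) = -5 + 2 t$)
$l{\left(C \right)} = \frac{162 + C}{562 + C}$
$l{\left(E{\left(14 \right)} \right)} - I{\left(-511,518 \right)} = \frac{162 + \left(-5 + 2 \cdot 14\right)}{562 + \left(-5 + 2 \cdot 14\right)} - -895 = \frac{162 + \left(-5 + 28\right)}{562 + \left(-5 + 28\right)} + 895 = \frac{162 + 23}{562 + 23} + 895 = \frac{1}{585} \cdot 185 + 895 = \frac{37}{117} + 895 = \frac{104752}{117}$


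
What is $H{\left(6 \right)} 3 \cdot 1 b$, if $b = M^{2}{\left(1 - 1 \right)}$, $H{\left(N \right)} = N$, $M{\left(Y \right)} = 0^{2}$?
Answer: $0$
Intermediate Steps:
$M{\left(Y \right)} = 0$
$b = 0$ ($b = 0^{2} = 0$)
$H{\left(6 \right)} 3 \cdot 1 b = 6 \cdot 3 \cdot 1 \cdot 0 = 18 \cdot 1 \cdot 0 = 18 \cdot 0 = 0$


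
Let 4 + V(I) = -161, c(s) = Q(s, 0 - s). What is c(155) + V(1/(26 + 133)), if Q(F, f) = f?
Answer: -320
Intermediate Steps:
c(s) = -s (c(s) = 0 - s = -s)
V(I) = -165 (V(I) = -4 - 161 = -165)
c(155) + V(1/(26 + 133)) = -1*155 - 165 = -155 - 165 = -320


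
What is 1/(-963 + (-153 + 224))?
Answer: -1/892 ≈ -0.0011211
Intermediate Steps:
1/(-963 + (-153 + 224)) = 1/(-963 + 71) = 1/(-892) = -1/892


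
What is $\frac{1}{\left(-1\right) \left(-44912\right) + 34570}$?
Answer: $\frac{1}{79482} \approx 1.2581 \cdot 10^{-5}$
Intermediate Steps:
$\frac{1}{\left(-1\right) \left(-44912\right) + 34570} = \frac{1}{44912 + 34570} = \frac{1}{79482}$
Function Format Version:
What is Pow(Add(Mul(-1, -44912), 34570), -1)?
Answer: Rational(1, 79482) ≈ 1.2581e-5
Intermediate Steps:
Pow(Add(Mul(-1, -44912), 34570), -1) = Pow(Add(44912, 34570), -1) = Pow(79482, -1) = Rational(1, 79482)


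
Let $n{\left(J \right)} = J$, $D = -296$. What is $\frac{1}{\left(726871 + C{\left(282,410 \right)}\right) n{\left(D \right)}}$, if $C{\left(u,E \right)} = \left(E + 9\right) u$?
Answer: $- \frac{1}{250128584} \approx -3.9979 \cdot 10^{-9}$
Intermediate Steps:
$C{\left(u,E \right)} = u \left(9 + E\right)$ ($C{\left(u,E \right)} = \left(9 + E\right) u = u \left(9 + E\right)$)
$\frac{1}{\left(726871 + C{\left(282,410 \right)}\right) n{\left(D \right)}} = \frac{1}{\left(726871 + 282 \left(9 + 410\right)\right) \left(-296\right)} = \frac{1}{726871 + 282 \cdot 419} \left(- \frac{1}{296}\right) = \frac{1}{726871 + 118158} \left(- \frac{1}{296}\right) = \frac{1}{845029} \left(- \frac{1}{296}\right) = - \frac{1}{250128584}$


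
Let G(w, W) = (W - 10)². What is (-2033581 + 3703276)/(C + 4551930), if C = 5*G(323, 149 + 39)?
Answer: 333939/942070 ≈ 0.35447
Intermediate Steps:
G(w, W) = (-10 + W)²
C = 158420 (C = 5*(-10 + (149 + 39))² = 5*(-10 + 188)² = 5*178² = 5*31684 = 158420)
(-2033581 + 3703276)/(C + 4551930) = (-2033581 + 3703276)/(158420 + 4551930) = 1669695/4710350 = 1669695*(1/4710350) = 333939/942070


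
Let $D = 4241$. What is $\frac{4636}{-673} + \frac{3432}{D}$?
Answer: $- \frac{17351540}{2854193} \approx -6.0793$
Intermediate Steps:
$\frac{4636}{-673} + \frac{3432}{D} = \frac{4636}{-673} + \frac{3432}{4241} = 4636 \left(- \frac{1}{673}\right) + 3432 \cdot \frac{1}{4241} = - \frac{4636}{673} + \frac{3432}{4241} = - \frac{17351540}{2854193}$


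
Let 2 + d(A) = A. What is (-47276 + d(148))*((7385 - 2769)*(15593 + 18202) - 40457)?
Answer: -7350265805190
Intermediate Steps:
d(A) = -2 + A
(-47276 + d(148))*((7385 - 2769)*(15593 + 18202) - 40457) = (-47276 + (-2 + 148))*((7385 - 2769)*(15593 + 18202) - 40457) = (-47276 + 146)*(4616*33795 - 40457) = -47130*(155997720 - 40457) = -47130*155957263 = -7350265805190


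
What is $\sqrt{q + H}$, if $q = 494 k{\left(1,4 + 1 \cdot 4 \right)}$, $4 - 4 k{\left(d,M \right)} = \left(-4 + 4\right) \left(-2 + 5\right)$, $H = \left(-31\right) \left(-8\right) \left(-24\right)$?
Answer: $i \sqrt{5458} \approx 73.878 i$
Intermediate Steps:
$H = -5952$ ($H = 248 \left(-24\right) = -5952$)
$k{\left(d,M \right)} = 1$ ($k{\left(d,M \right)} = 1 - \frac{\left(-4 + 4\right) \left(-2 + 5\right)}{4} = 1 - \frac{0 \cdot 3}{4} = 1 - 0 = 1 + 0 = 1$)
$q = 494$ ($q = 494 \cdot 1 = 494$)
$\sqrt{q + H} = \sqrt{494 - 5952} = \sqrt{-5458} = i \sqrt{5458}$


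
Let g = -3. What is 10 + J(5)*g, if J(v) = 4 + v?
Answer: -17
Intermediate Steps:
10 + J(5)*g = 10 + (4 + 5)*(-3) = 10 + 9*(-3) = 10 - 27 = -17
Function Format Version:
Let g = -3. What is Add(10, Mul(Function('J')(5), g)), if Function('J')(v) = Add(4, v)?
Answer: -17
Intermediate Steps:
Add(10, Mul(Function('J')(5), g)) = Add(10, Mul(Add(4, 5), -3)) = Add(10, Mul(9, -3)) = Add(10, -27) = -17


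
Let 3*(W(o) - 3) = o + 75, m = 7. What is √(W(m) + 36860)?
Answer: √332013/3 ≈ 192.07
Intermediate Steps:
W(o) = 28 + o/3 (W(o) = 3 + (o + 75)/3 = 3 + (75 + o)/3 = 3 + (25 + o/3) = 28 + o/3)
√(W(m) + 36860) = √((28 + (⅓)*7) + 36860) = √((28 + 7/3) + 36860) = √(91/3 + 36860) = √(110671/3) = √332013/3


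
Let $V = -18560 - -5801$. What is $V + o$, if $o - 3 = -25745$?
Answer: $-38501$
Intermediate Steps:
$o = -25742$ ($o = 3 - 25745 = -25742$)
$V = -12759$ ($V = -18560 + 5801 = -12759$)
$V + o = -12759 - 25742 = -38501$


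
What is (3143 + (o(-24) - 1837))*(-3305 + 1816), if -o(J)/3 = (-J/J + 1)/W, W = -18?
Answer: -1944634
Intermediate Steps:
o(J) = 0 (o(J) = -3*(-J/J + 1)/(-18) = -3*(-1*1 + 1)*(-1)/18 = -3*(-1 + 1)*(-1)/18 = -0*(-1)/18 = -3*0 = 0)
(3143 + (o(-24) - 1837))*(-3305 + 1816) = (3143 + (0 - 1837))*(-3305 + 1816) = (3143 - 1837)*(-1489) = 1306*(-1489) = -1944634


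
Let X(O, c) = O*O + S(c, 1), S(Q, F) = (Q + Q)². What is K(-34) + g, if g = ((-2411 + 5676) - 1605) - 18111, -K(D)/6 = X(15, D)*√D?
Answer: -16451 - 29094*I*√34 ≈ -16451.0 - 1.6965e+5*I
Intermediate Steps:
S(Q, F) = 4*Q² (S(Q, F) = (2*Q)² = 4*Q²)
X(O, c) = O² + 4*c² (X(O, c) = O*O + 4*c² = O² + 4*c²)
K(D) = -6*√D*(225 + 4*D²) (K(D) = -6*(15² + 4*D²)*√D = -6*(225 + 4*D²)*√D = -6*√D*(225 + 4*D²))
g = -16451 (g = (3265 - 1605) - 18111 = 1660 - 18111 = -16451)
K(-34) + g = √(-34)*(-1350 - 24*(-34)²) - 16451 = (I*√34)*(-1350 - 24*1156) - 16451 = (I*√34)*(-1350 - 27744) - 16451 = (I*√34)*(-29094) - 16451 = -29094*I*√34 - 16451 = -16451 - 29094*I*√34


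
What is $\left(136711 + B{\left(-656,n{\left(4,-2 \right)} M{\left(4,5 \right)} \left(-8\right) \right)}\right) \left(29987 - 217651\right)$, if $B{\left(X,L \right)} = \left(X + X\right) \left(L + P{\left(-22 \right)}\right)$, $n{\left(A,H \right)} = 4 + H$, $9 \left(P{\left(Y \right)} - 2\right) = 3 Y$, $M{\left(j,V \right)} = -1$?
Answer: $- \frac{69088313936}{3} \approx -2.3029 \cdot 10^{10}$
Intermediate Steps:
$P{\left(Y \right)} = 2 + \frac{Y}{3}$ ($P{\left(Y \right)} = 2 + \frac{3 Y}{9} = 2 + \frac{Y}{3}$)
$B{\left(X,L \right)} = 2 X \left(- \frac{16}{3} + L\right)$ ($B{\left(X,L \right)} = \left(X + X\right) \left(L + \left(2 + \frac{1}{3} \left(-22\right)\right)\right) = 2 X \left(L + \left(2 - \frac{22}{3}\right)\right) = 2 X \left(L - \frac{16}{3}\right) = 2 X \left(- \frac{16}{3} + L\right)$)
$\left(136711 + B{\left(-656,n{\left(4,-2 \right)} M{\left(4,5 \right)} \left(-8\right) \right)}\right) \left(29987 - 217651\right) = \left(136711 + \frac{2}{3} \left(-656\right) \left(-16 + 3 \left(4 - 2\right) \left(-1\right) \left(-8\right)\right)\right) \left(29987 - 217651\right) = \left(136711 + \frac{2}{3} \left(-656\right) \left(-16 + 3 \cdot 2 \left(-1\right) \left(-8\right)\right)\right) \left(-187664\right) = \left(136711 + \frac{2}{3} \left(-656\right) \left(-16 + 3 \left(\left(-2\right) \left(-8\right)\right)\right)\right) \left(-187664\right) = \left(136711 + \frac{2}{3} \left(-656\right) \left(-16 + 3 \cdot 16\right)\right) \left(-187664\right) = \left(136711 + \frac{2}{3} \left(-656\right) \left(-16 + 48\right)\right) \left(-187664\right) = \left(136711 + \frac{2}{3} \left(-656\right) 32\right) \left(-187664\right) = \left(136711 - \frac{41984}{3}\right) \left(-187664\right) = \frac{368149}{3} \left(-187664\right) = - \frac{69088313936}{3}$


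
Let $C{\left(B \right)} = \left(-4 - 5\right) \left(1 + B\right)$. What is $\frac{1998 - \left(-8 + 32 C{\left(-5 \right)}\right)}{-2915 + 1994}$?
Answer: $- \frac{854}{921} \approx -0.92725$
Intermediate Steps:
$C{\left(B \right)} = -9 - 9 B$ ($C{\left(B \right)} = - 9 \left(1 + B\right) = -9 - 9 B$)
$\frac{1998 - \left(-8 + 32 C{\left(-5 \right)}\right)}{-2915 + 1994} = \frac{1998 + \left(- 32 \left(-9 - -45\right) + 8\right)}{-2915 + 1994} = \frac{1998 + \left(- 32 \left(-9 + 45\right) + 8\right)}{-921} = \left(1998 + \left(\left(-32\right) 36 + 8\right)\right) \left(- \frac{1}{921}\right) = \left(1998 + \left(-1152 + 8\right)\right) \left(- \frac{1}{921}\right) = \left(1998 - 1144\right) \left(- \frac{1}{921}\right) = 854 \left(- \frac{1}{921}\right) = - \frac{854}{921}$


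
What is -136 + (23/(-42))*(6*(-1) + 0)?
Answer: -929/7 ≈ -132.71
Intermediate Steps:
-136 + (23/(-42))*(6*(-1) + 0) = -136 + (23*(-1/42))*(-6 + 0) = -136 - 23/42*(-6) = -136 + 23/7 = -929/7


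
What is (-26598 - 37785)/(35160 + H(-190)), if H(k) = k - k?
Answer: -21461/11720 ≈ -1.8311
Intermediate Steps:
H(k) = 0
(-26598 - 37785)/(35160 + H(-190)) = (-26598 - 37785)/(35160 + 0) = -64383/35160 = -64383*1/35160 = -21461/11720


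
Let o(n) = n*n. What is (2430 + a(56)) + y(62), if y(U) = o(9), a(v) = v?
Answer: 2567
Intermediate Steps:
o(n) = n²
y(U) = 81 (y(U) = 9² = 81)
(2430 + a(56)) + y(62) = (2430 + 56) + 81 = 2486 + 81 = 2567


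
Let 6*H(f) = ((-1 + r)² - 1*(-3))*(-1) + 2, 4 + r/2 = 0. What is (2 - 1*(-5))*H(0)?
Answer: -287/3 ≈ -95.667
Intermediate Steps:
r = -8 (r = -8 + 2*0 = -8 + 0 = -8)
H(f) = -41/3 (H(f) = (((-1 - 8)² - 1*(-3))*(-1) + 2)/6 = (((-9)² + 3)*(-1) + 2)/6 = ((81 + 3)*(-1) + 2)/6 = (84*(-1) + 2)/6 = (-84 + 2)/6 = (⅙)*(-82) = -41/3)
(2 - 1*(-5))*H(0) = (2 - 1*(-5))*(-41/3) = (2 + 5)*(-41/3) = 7*(-41/3) = -287/3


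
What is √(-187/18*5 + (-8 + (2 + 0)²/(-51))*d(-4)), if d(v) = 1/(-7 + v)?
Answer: I*√64467502/1122 ≈ 7.1561*I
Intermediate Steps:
√(-187/18*5 + (-8 + (2 + 0)²/(-51))*d(-4)) = √(-187/18*5 + (-8 + (2 + 0)²/(-51))/(-7 - 4)) = √(-187/18*5 + (-8 + 2²*(-1/51))/(-11)) = √(-17*11/18*5 + (-8 + 4*(-1/51))*(-1/11)) = √(-187/18*5 + (-8 - 4/51)*(-1/11)) = √(-935/18 - 412/51*(-1/11)) = √(-935/18 + 412/561) = √(-172373/3366) = I*√64467502/1122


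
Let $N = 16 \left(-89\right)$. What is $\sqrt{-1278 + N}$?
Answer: $i \sqrt{2702} \approx 51.981 i$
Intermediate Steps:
$N = -1424$
$\sqrt{-1278 + N} = \sqrt{-1278 - 1424} = \sqrt{-2702} = i \sqrt{2702}$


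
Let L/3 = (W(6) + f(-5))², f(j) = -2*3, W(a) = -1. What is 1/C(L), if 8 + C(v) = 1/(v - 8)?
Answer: -139/1111 ≈ -0.12511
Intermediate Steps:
f(j) = -6
L = 147 (L = 3*(-1 - 6)² = 3*(-7)² = 3*49 = 147)
C(v) = -8 + 1/(-8 + v) (C(v) = -8 + 1/(v - 8) = -8 + 1/(-8 + v))
1/C(L) = 1/((65 - 8*147)/(-8 + 147)) = 1/((65 - 1176)/139) = 1/((1/139)*(-1111)) = 1/(-1111/139) = -139/1111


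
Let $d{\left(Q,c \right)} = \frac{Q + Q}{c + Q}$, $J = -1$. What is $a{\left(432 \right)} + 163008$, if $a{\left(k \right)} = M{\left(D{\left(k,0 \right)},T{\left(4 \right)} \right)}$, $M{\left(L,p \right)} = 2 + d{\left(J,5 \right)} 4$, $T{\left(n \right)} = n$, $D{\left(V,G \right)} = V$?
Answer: $163008$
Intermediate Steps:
$d{\left(Q,c \right)} = \frac{2 Q}{Q + c}$
$M{\left(L,p \right)} = 0$ ($M{\left(L,p \right)} = 2 + 2 \left(-1\right) \frac{1}{-1 + 5} \cdot 4 = 2 + 2 \left(-1\right) \frac{1}{4} \cdot 4 = 2 - 2 = 0$)
$a{\left(k \right)} = 0$
$a{\left(432 \right)} + 163008 = 0 + 163008 = 163008$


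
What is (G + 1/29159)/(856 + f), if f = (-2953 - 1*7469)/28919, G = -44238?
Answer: -37303654585879/721517352478 ≈ -51.702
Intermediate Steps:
f = -10422/28919 (f = (-2953 - 7469)*(1/28919) = -10422*1/28919 = -10422/28919 ≈ -0.36039)
(G + 1/29159)/(856 + f) = (-44238 + 1/29159)/(856 - 10422/28919) = (-44238 + 1/29159)/(24744242/28919) = -1289935841/29159*28919/24744242 = -37303654585879/721517352478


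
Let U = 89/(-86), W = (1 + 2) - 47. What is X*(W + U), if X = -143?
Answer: 553839/86 ≈ 6440.0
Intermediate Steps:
W = -44 (W = 3 - 47 = -44)
U = -89/86 (U = 89*(-1/86) = -89/86 ≈ -1.0349)
X*(W + U) = -143*(-44 - 89/86) = -143*(-3873/86) = 553839/86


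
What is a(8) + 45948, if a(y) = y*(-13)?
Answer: 45844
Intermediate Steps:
a(y) = -13*y
a(8) + 45948 = -13*8 + 45948 = -104 + 45948 = 45844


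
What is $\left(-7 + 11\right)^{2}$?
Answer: $16$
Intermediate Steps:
$\left(-7 + 11\right)^{2} = 4^{2} = 16$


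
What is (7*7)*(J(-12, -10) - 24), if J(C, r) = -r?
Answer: -686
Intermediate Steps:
(7*7)*(J(-12, -10) - 24) = (7*7)*(-1*(-10) - 24) = 49*(10 - 24) = 49*(-14) = -686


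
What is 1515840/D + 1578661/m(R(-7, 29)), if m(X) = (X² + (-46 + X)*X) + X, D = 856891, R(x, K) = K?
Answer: 1353311874631/323047907 ≈ 4189.2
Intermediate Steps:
m(X) = X + X² + X*(-46 + X) (m(X) = (X² + X*(-46 + X)) + X = X + X² + X*(-46 + X))
1515840/D + 1578661/m(R(-7, 29)) = 1515840/856891 + 1578661/((29*(-45 + 2*29))) = 1515840*(1/856891) + 1578661/((29*(-45 + 58))) = 1515840/856891 + 1578661/((29*13)) = 1515840/856891 + 1578661/377 = 1353311874631/323047907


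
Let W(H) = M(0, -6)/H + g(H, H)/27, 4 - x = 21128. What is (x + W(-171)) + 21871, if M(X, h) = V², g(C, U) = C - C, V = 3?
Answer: 14192/19 ≈ 746.95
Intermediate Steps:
x = -21124 (x = 4 - 1*21128 = 4 - 21128 = -21124)
g(C, U) = 0
M(X, h) = 9 (M(X, h) = 3² = 9)
W(H) = 9/H (W(H) = 9/H + 0/27 = 9/H + 0*(1/27) = 9/H + 0 = 9/H)
(x + W(-171)) + 21871 = (-21124 + 9/(-171)) + 21871 = (-21124 + 9*(-1/171)) + 21871 = (-21124 - 1/19) + 21871 = -401357/19 + 21871 = 14192/19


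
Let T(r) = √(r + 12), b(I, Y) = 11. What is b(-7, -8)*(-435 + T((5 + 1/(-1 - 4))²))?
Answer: -4785 + 22*√219/5 ≈ -4719.9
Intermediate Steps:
T(r) = √(12 + r)
b(-7, -8)*(-435 + T((5 + 1/(-1 - 4))²)) = 11*(-435 + √(12 + (5 + 1/(-1 - 4))²)) = 11*(-435 + √(12 + (5 + 1/(-5))²)) = 11*(-435 + √(12 + (5 - ⅕)²)) = 11*(-435 + √(12 + (24/5)²)) = 11*(-435 + √(12 + 576/25)) = 11*(-435 + √(876/25)) = 11*(-435 + 2*√219/5) = -4785 + 22*√219/5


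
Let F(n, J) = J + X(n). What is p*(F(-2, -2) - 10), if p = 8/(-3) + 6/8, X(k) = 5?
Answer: 161/12 ≈ 13.417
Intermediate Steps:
p = -23/12 (p = 8*(-⅓) + 6*(⅛) = -8/3 + ¾ = -23/12 ≈ -1.9167)
F(n, J) = 5 + J (F(n, J) = J + 5 = 5 + J)
p*(F(-2, -2) - 10) = -23*((5 - 2) - 10)/12 = -23*(3 - 10)/12 = -23/12*(-7) = 161/12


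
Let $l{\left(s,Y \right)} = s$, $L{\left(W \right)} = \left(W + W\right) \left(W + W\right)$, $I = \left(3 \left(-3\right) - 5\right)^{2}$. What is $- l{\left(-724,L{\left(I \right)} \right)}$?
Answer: $724$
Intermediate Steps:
$I = 196$ ($I = \left(-9 - 5\right)^{2} = \left(-14\right)^{2} = 196$)
$L{\left(W \right)} = 4 W^{2}$ ($L{\left(W \right)} = 2 W 2 W = 4 W^{2}$)
$- l{\left(-724,L{\left(I \right)} \right)} = \left(-1\right) \left(-724\right) = 724$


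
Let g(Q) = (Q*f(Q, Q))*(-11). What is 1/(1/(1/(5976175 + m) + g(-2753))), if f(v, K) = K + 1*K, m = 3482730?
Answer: -1577160774753189/9458905 ≈ -1.6674e+8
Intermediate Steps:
f(v, K) = 2*K (f(v, K) = K + K = 2*K)
g(Q) = -22*Q² (g(Q) = (Q*(2*Q))*(-11) = (2*Q²)*(-11) = -22*Q²)
1/(1/(1/(5976175 + m) + g(-2753))) = 1/(1/(1/(5976175 + 3482730) - 22*(-2753)²)) = 1/(1/(1/9458905 - 22*7579009)) = 1/(1/(1/9458905 - 166738198)) = 1/(1/(-1577160774753189/9458905)) = 1/(-9458905/1577160774753189) = -1577160774753189/9458905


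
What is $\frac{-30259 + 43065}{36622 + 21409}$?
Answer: $\frac{12806}{58031} \approx 0.22068$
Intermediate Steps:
$\frac{-30259 + 43065}{36622 + 21409} = \frac{12806}{58031}$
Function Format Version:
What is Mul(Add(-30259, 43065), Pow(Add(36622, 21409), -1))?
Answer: Rational(12806, 58031) ≈ 0.22068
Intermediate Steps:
Mul(Add(-30259, 43065), Pow(Add(36622, 21409), -1)) = Mul(12806, Pow(58031, -1)) = Mul(12806, Rational(1, 58031)) = Rational(12806, 58031)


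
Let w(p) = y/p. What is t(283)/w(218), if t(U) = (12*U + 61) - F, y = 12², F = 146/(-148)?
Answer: 9297373/1776 ≈ 5235.0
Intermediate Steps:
F = -73/74 (F = 146*(-1/148) = -73/74 ≈ -0.98649)
y = 144
t(U) = 4587/74 + 12*U (t(U) = (12*U + 61) - 1*(-73/74) = (61 + 12*U) + 73/74 = 4587/74 + 12*U)
w(p) = 144/p
t(283)/w(218) = (4587/74 + 12*283)/((144/218)) = (4587/74 + 3396)/((144*(1/218))) = 255891/(74*(72/109)) = (255891/74)*(109/72) = 9297373/1776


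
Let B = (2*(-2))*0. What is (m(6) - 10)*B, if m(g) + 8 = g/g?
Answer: 0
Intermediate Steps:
m(g) = -7 (m(g) = -8 + g/g = -8 + 1 = -7)
B = 0 (B = -4*0 = 0)
(m(6) - 10)*B = (-7 - 10)*0 = -17*0 = 0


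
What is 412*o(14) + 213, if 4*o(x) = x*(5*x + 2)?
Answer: 104037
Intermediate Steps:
o(x) = x*(2 + 5*x)/4 (o(x) = (x*(5*x + 2))/4 = (x*(2 + 5*x))/4 = x*(2 + 5*x)/4)
412*o(14) + 213 = 412*((1/4)*14*(2 + 5*14)) + 213 = 412*((1/4)*14*(2 + 70)) + 213 = 412*((1/4)*14*72) + 213 = 412*252 + 213 = 103824 + 213 = 104037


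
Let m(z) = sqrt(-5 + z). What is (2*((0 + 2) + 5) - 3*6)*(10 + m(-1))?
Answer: -40 - 4*I*sqrt(6) ≈ -40.0 - 9.798*I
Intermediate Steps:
(2*((0 + 2) + 5) - 3*6)*(10 + m(-1)) = (2*((0 + 2) + 5) - 3*6)*(10 + sqrt(-5 - 1)) = (2*(2 + 5) - 18)*(10 + sqrt(-6)) = (2*7 - 18)*(10 + I*sqrt(6)) = (14 - 18)*(10 + I*sqrt(6)) = -4*(10 + I*sqrt(6)) = -40 - 4*I*sqrt(6)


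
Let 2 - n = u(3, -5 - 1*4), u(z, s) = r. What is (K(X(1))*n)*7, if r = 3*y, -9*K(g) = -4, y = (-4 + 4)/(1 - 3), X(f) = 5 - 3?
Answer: 56/9 ≈ 6.2222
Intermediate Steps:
X(f) = 2
y = 0 (y = 0/(-2) = 0*(-1/2) = 0)
K(g) = 4/9 (K(g) = -1/9*(-4) = 4/9)
r = 0 (r = 3*0 = 0)
u(z, s) = 0
n = 2 (n = 2 - 1*0 = 2 + 0 = 2)
(K(X(1))*n)*7 = ((4/9)*2)*7 = (8/9)*7 = 56/9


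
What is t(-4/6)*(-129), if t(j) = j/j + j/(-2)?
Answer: -172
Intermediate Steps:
t(j) = 1 - j/2 (t(j) = 1 + j*(-½) = 1 - j/2)
t(-4/6)*(-129) = (1 - (-2)/6)*(-129) = (1 - ½*(-⅔))*(-129) = (1 + ⅓)*(-129) = (4/3)*(-129) = -172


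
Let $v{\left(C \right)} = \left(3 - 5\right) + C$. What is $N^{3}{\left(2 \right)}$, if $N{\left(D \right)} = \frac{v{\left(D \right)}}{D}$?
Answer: $0$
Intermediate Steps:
$v{\left(C \right)} = -2 + C$
$N{\left(D \right)} = \frac{-2 + D}{D}$
$N^{3}{\left(2 \right)} = \left(\frac{-2 + 2}{2}\right)^{3} = \left(\frac{1}{2} \cdot 0\right)^{3} = 0^{3} = 0$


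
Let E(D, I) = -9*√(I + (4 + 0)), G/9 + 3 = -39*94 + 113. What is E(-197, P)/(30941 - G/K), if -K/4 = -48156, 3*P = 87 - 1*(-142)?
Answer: -48156*√723/496667599 ≈ -0.0026071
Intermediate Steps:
P = 229/3 (P = (87 - 1*(-142))/3 = (87 + 142)/3 = (⅓)*229 = 229/3 ≈ 76.333)
K = 192624 (K = -4*(-48156) = 192624)
G = -32004 (G = -27 + 9*(-39*94 + 113) = -27 + 9*(-3666 + 113) = -27 + 9*(-3553) = -27 - 31977 = -32004)
E(D, I) = -9*√(4 + I) (E(D, I) = -9*√(I + 4) = -9*√(4 + I))
E(-197, P)/(30941 - G/K) = (-9*√(4 + 229/3))/(30941 - (-32004)/192624) = (-3*√723)/(30941 - (-32004)/192624) = (-3*√723)/(30941 - 1*(-2667/16052)) = (-3*√723)/(30941 + 2667/16052) = (-3*√723)/(496667599/16052) = -3*√723*(16052/496667599) = -48156*√723/496667599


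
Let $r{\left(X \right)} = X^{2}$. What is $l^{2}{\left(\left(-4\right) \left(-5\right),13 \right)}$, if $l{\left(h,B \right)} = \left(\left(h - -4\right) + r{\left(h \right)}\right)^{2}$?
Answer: $32319410176$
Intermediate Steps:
$l{\left(h,B \right)} = \left(4 + h + h^{2}\right)^{2}$ ($l{\left(h,B \right)} = \left(\left(h - -4\right) + h^{2}\right)^{2} = \left(\left(h + 4\right) + h^{2}\right)^{2} = \left(\left(4 + h\right) + h^{2}\right)^{2} = \left(4 + h + h^{2}\right)^{2}$)
$l^{2}{\left(\left(-4\right) \left(-5\right),13 \right)} = \left(\left(4 - -20 + \left(\left(-4\right) \left(-5\right)\right)^{2}\right)^{2}\right)^{2} = \left(\left(4 + 20 + 20^{2}\right)^{2}\right)^{2} = \left(\left(4 + 20 + 400\right)^{2}\right)^{2} = \left(424^{2}\right)^{2} = 179776^{2} = 32319410176$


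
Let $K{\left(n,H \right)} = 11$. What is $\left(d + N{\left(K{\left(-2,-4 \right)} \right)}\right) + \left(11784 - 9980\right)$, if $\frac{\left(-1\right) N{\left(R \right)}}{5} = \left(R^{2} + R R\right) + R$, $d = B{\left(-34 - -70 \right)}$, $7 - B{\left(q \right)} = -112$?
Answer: $658$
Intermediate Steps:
$B{\left(q \right)} = 119$ ($B{\left(q \right)} = 7 - -112 = 7 + 112 = 119$)
$d = 119$
$N{\left(R \right)} = - 10 R^{2} - 5 R$ ($N{\left(R \right)} = - 5 \left(\left(R^{2} + R R\right) + R\right) = - 5 \left(\left(R^{2} + R^{2}\right) + R\right) = - 5 \left(2 R^{2} + R\right) = - 5 \left(R + 2 R^{2}\right) = - 10 R^{2} - 5 R$)
$\left(d + N{\left(K{\left(-2,-4 \right)} \right)}\right) + \left(11784 - 9980\right) = \left(119 - 55 \left(1 + 2 \cdot 11\right)\right) + \left(11784 - 9980\right) = \left(119 - 55 \left(1 + 22\right)\right) + 1804 = \left(119 - 55 \cdot 23\right) + 1804 = \left(119 - 1265\right) + 1804 = -1146 + 1804 = 658$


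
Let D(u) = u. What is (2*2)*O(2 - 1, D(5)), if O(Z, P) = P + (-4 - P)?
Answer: -16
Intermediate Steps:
O(Z, P) = -4
(2*2)*O(2 - 1, D(5)) = (2*2)*(-4) = 4*(-4) = -16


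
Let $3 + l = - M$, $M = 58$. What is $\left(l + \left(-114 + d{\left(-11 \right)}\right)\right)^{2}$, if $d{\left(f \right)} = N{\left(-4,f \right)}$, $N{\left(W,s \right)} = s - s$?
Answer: $30625$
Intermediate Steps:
$N{\left(W,s \right)} = 0$
$d{\left(f \right)} = 0$
$l = -61$ ($l = -3 - 58 = -61$)
$\left(l + \left(-114 + d{\left(-11 \right)}\right)\right)^{2} = \left(-61 + \left(-114 + 0\right)\right)^{2} = \left(-61 - 114\right)^{2} = \left(-175\right)^{2} = 30625$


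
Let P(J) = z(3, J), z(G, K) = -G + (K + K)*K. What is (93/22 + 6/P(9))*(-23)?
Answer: -114379/1166 ≈ -98.095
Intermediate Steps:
z(G, K) = -G + 2*K² (z(G, K) = -G + (2*K)*K = -G + 2*K²)
P(J) = -3 + 2*J² (P(J) = -1*3 + 2*J² = -3 + 2*J²)
(93/22 + 6/P(9))*(-23) = (93/22 + 6/(-3 + 2*9²))*(-23) = (93*(1/22) + 6/(-3 + 2*81))*(-23) = (93/22 + 6/(-3 + 162))*(-23) = (93/22 + 6/159)*(-23) = (93/22 + 6*(1/159))*(-23) = (93/22 + 2/53)*(-23) = (4973/1166)*(-23) = -114379/1166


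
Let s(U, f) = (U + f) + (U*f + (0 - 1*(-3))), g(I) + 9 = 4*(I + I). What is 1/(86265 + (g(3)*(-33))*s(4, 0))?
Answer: 1/82800 ≈ 1.2077e-5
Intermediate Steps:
g(I) = -9 + 8*I (g(I) = -9 + 4*(I + I) = -9 + 4*(2*I) = -9 + 8*I)
s(U, f) = 3 + U + f + U*f (s(U, f) = (U + f) + (U*f + (0 + 3)) = (U + f) + (U*f + 3) = (U + f) + (3 + U*f) = 3 + U + f + U*f)
1/(86265 + (g(3)*(-33))*s(4, 0)) = 1/(86265 + ((-9 + 8*3)*(-33))*(3 + 4 + 0 + 4*0)) = 1/(86265 + ((-9 + 24)*(-33))*(3 + 4 + 0 + 0)) = 1/(86265 + (15*(-33))*7) = 1/(86265 - 495*7) = 1/(86265 - 3465) = 1/82800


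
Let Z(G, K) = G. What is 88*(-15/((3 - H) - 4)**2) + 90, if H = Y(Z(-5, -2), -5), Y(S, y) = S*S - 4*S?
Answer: 47280/529 ≈ 89.376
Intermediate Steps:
Y(S, y) = S**2 - 4*S
H = 45 (H = -5*(-4 - 5) = -5*(-9) = 45)
88*(-15/((3 - H) - 4)**2) + 90 = 88*(-15/((3 - 1*45) - 4)**2) + 90 = 88*(-15/((3 - 45) - 4)**2) + 90 = 88*(-15/(-42 - 4)**2) + 90 = 88*(-15/((-46)**2)) + 90 = 88*(-15/2116) + 90 = -330/529 + 90 = 47280/529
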